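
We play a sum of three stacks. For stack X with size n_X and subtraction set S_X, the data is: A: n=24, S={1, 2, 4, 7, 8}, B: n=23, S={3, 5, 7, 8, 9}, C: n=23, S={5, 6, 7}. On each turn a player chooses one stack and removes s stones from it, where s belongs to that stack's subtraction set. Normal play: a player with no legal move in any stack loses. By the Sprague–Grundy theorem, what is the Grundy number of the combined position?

Stack A, S = {1, 2, 4, 7, 8}:
n :  0  1  2  3  4  5  6  7  8  9 10 11 12 13 14 15 16 17 18 19 20 21 22 23 24
G :  0  1  2  0  1  2  0  1  2  0  1  2  0  1  2  0  1  2  0  1  2  0  1  2  0
G_A(24) = 0.
Stack B, S = {3, 5, 7, 8, 9}:
G(0) = 0
G(1) = mex{} = 0
G(2) = mex{} = 0
G(3) = mex{0} = 1
G(4) = mex{0} = 1
G(5) = mex{0,0} = 1
G(6) = mex{1,0} = 2
G(7) = mex{1,0,0} = 2
G(8) = mex{1,1,0,0} = 2
G(9) = mex{2,1,0,0,0} = 3
G(10) = mex{2,1,1,0,0} = 3
G(11) = mex{2,2,1,1,0} = 3
G(12) = mex{3,2,1,1,1} = 0
G(13) = mex{3,2,2,1,1} = 0
G(14) = mex{3,3,2,2,1} = 0
G(15) = mex{0,3,2,2,2} = 1
G(16) = mex{0,3,3,2,2} = 1
G(17) = mex{0,0,3,3,2} = 1
G(18) = mex{1,0,3,3,3} = 2
G(19) = mex{1,0,0,3,3} = 2
G(20) = mex{1,1,0,0,3} = 2
G(21) = mex{2,1,0,0,0} = 3
G(22) = mex{2,1,1,0,0} = 3
G(23) = mex{2,2,1,1,0} = 3
G_B(23) = 3.
Stack C, S = {5, 6, 7}:
G(0) = 0
G(1) = mex{} = 0
G(2) = mex{} = 0
G(3) = mex{} = 0
G(4) = mex{} = 0
G(5) = mex{0} = 1
G(6) = mex{0,0} = 1
G(7) = mex{0,0,0} = 1
G(8) = mex{0,0,0} = 1
G(9) = mex{0,0,0} = 1
G(10) = mex{1,0,0} = 2
G(11) = mex{1,1,0} = 2
G(12) = mex{1,1,1} = 0
G(13) = mex{1,1,1} = 0
G(14) = mex{1,1,1} = 0
G(15) = mex{2,1,1} = 0
G(16) = mex{2,2,1} = 0
G(17) = mex{0,2,2} = 1
G(18) = mex{0,0,2} = 1
G(19) = mex{0,0,0} = 1
G(20) = mex{0,0,0} = 1
G(21) = mex{0,0,0} = 1
G(22) = mex{1,0,0} = 2
G(23) = mex{1,1,0} = 2
G_C(23) = 2.
Combined Grundy value = 0 ⊕ 3 ⊕ 2 = 1.

1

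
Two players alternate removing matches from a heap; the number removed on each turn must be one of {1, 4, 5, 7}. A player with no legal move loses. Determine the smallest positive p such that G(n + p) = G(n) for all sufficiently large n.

n :  0  1  2  3  4  5  6  7  8  9 10 11 12 13 14 15 16 17
G :  0  1  0  1  2  3  2  3  0  1  0  1  2  3  2  3  0  1
G(n+8) = G(n) holds for n = 0,…,6 (a full window of length max(S) = 7), so the sequence is purely periodic with period 8.

8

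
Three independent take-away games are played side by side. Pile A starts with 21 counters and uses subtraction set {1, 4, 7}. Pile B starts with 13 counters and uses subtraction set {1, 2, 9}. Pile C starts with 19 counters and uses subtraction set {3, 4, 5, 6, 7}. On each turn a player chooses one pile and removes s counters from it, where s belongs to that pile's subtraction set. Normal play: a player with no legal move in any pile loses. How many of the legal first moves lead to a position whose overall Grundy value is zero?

1

Pile A, S = {1, 4, 7}:
n :  0  1  2  3  4  5  6  7  8  9 10 11 12 13 14 15 16 17 18 19 20 21
G :  0  1  0  1  2  0  1  2  0  1  0  1  2  0  1  2  0  1  0  1  2  0
G_A(21) = 0.
Pile B, S = {1, 2, 9}:
G(0) = 0
G(1) = mex{0} = 1
G(2) = mex{1,0} = 2
G(3) = mex{2,1} = 0
G(4) = mex{0,2} = 1
G(5) = mex{1,0} = 2
G(6) = mex{2,1} = 0
G(7) = mex{0,2} = 1
G(8) = mex{1,0} = 2
G(9) = mex{2,1,0} = 3
G(10) = mex{3,2,1} = 0
G(11) = mex{0,3,2} = 1
G(12) = mex{1,0,0} = 2
G(13) = mex{2,1,1} = 0
G_B(13) = 0.
Pile C, S = {3, 4, 5, 6, 7}:
n :  0  1  2  3  4  5  6  7  8  9 10 11 12 13 14 15 16 17 18 19
G :  0  0  0  1  1  1  2  2  2  3  0  0  0  1  1  1  2  2  2  3
G_C(19) = 3.
Combined Grundy value = 0 ⊕ 0 ⊕ 3 = 3.
A winning move leaves total XOR = 0, i.e. changes one component's Grundy value g to g ⊕ X where X is the current total.
Pile A: need g' = 0⊕3 = 3. Options: 21−1→G=2, 21−4→G=1, 21−7→G=1. Hits: 0.
Pile B: need g' = 0⊕3 = 3. Options: 13−1→G=2, 13−2→G=1, 13−9→G=1. Hits: 0.
Pile C: need g' = 3⊕3 = 0. Options: 19−3→G=2, 19−4→G=1, 19−5→G=1, 19−6→G=1, 19−7→G=0. Hits: 1.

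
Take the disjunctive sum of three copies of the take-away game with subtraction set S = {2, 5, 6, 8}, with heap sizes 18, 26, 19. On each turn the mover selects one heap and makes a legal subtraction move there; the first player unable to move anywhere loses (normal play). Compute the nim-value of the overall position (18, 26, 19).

All heaps use S = {2, 5, 6, 8}:
G(0) = 0
G(1) = mex{} = 0
G(2) = mex{0} = 1
G(3) = mex{0} = 1
G(4) = mex{1} = 0
G(5) = mex{1,0} = 2
G(6) = mex{0,0,0} = 1
G(7) = mex{2,1,0} = 3
G(8) = mex{1,1,1,0} = 2
G(9) = mex{3,0,1,0} = 2
G(10) = mex{2,2,0,1} = 3
G(11) = mex{2,1,2,1} = 0
G(12) = mex{3,3,1,0} = 2
G(13) = mex{0,2,3,2} = 1
G(14) = mex{2,2,2,1} = 0
G(15) = mex{1,3,2,3} = 0
G(16) = mex{0,0,3,2} = 1
G(17) = mex{0,2,0,2} = 1
G(18) = mex{1,1,2,3} = 0
G(19) = mex{1,0,1,0} = 2
G(20) = mex{0,0,0,2} = 1
G(21) = mex{2,1,0,1} = 3
G(22) = mex{1,1,1,0} = 2
G(23) = mex{3,0,1,0} = 2
G(24) = mex{2,2,0,1} = 3
G(25) = mex{2,1,2,1} = 0
G(26) = mex{3,3,1,0} = 2
Heap A: G(18) = 0.
Heap B: G(26) = 2.
Heap C: G(19) = 2.
Combined Grundy value = 0 ⊕ 2 ⊕ 2 = 0.

0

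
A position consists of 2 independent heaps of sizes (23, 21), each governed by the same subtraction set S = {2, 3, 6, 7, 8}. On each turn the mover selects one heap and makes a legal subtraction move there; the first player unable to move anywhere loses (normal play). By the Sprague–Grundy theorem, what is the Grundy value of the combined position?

3

All heaps use S = {2, 3, 6, 7, 8}:
n :  0  1  2  3  4  5  6  7  8  9 10 11 12 13 14 15 16 17 18 19 20 21 22 23
G :  0  0  1  1  2  0  3  1  2  2  0  3  1  2  0  0  1  1  2  0  3  1  2  2
Heap A: G(23) = 2.
Heap B: G(21) = 1.
Combined Grundy value = 2 ⊕ 1 = 3.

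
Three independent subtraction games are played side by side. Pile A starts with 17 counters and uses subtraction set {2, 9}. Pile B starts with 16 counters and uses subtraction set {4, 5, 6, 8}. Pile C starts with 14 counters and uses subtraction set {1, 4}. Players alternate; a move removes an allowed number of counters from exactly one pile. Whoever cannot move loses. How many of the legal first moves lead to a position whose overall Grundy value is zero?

1

Pile A, S = {2, 9}:
G(0) = 0
G(1) = mex{} = 0
G(2) = mex{0} = 1
G(3) = mex{0} = 1
G(4) = mex{1} = 0
G(5) = mex{1} = 0
G(6) = mex{0} = 1
G(7) = mex{0} = 1
G(8) = mex{1} = 0
G(9) = mex{1,0} = 2
G(10) = mex{0,0} = 1
G(11) = mex{2,1} = 0
G(12) = mex{1,1} = 0
G(13) = mex{0,0} = 1
G(14) = mex{0,0} = 1
G(15) = mex{1,1} = 0
G(16) = mex{1,1} = 0
G(17) = mex{0,0} = 1
G_A(17) = 1.
Pile B, S = {4, 5, 6, 8}:
n :  0  1  2  3  4  5  6  7  8  9 10 11 12 13 14 15 16
G :  0  0  0  0  1  1  1  1  2  2  2  2  0  0  0  0  1
G_B(16) = 1.
Pile C, S = {1, 4}:
n :  0  1  2  3  4  5  6  7  8  9 10 11 12 13 14
G :  0  1  0  1  2  0  1  0  1  2  0  1  0  1  2
G_C(14) = 2.
Combined Grundy value = 1 ⊕ 1 ⊕ 2 = 2.
A winning move leaves total XOR = 0, i.e. changes one component's Grundy value g to g ⊕ X where X is the current total.
Pile A: need g' = 1⊕2 = 3. Options: 17−2→G=0, 17−9→G=0. Hits: 0.
Pile B: need g' = 1⊕2 = 3. Options: 16−4→G=0, 16−5→G=2, 16−6→G=2, 16−8→G=2. Hits: 0.
Pile C: need g' = 2⊕2 = 0. Options: 14−1→G=1, 14−4→G=0. Hits: 1.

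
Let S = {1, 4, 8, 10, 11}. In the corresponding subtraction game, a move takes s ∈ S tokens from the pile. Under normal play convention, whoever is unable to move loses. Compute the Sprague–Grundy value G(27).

1

n :  0  1  2  3  4  5  6  7  8  9 10 11 12 13 14 15 16 17 18 19 20 21 22 23 24 25 26 27
G :  0  1  0  1  2  0  1  0  1  2  3  2  3  4  0  1  2  3  2  0  1  0  1  2  3  2  0  1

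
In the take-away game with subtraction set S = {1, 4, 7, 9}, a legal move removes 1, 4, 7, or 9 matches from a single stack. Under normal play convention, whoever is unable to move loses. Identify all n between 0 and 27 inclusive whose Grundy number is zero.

0, 2, 5, 8, 10, 13, 16, 18, 21, 24, 26

n :  0  1  2  3  4  5  6  7  8  9 10 11 12 13 14 15 16 17 18 19 20 21 22 23 24 25 26 27
G :  0  1  0  1  2  0  1  2  0  1  0  1  2  0  1  2  0  1  0  1  2  0  1  2  0  1  0  1
P-positions are exactly the n with G(n) = 0.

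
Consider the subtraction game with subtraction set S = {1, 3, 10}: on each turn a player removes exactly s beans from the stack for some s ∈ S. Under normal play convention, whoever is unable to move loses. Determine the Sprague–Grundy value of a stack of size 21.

G(0) = 0
G(1) = mex{0} = 1
G(2) = mex{1} = 0
G(3) = mex{0,0} = 1
G(4) = mex{1,1} = 0
G(5) = mex{0,0} = 1
G(6) = mex{1,1} = 0
G(7) = mex{0,0} = 1
G(8) = mex{1,1} = 0
G(9) = mex{0,0} = 1
G(10) = mex{1,1,0} = 2
G(11) = mex{2,0,1} = 3
G(12) = mex{3,1,0} = 2
G(13) = mex{2,2,1} = 0
G(14) = mex{0,3,0} = 1
G(15) = mex{1,2,1} = 0
G(16) = mex{0,0,0} = 1
G(17) = mex{1,1,1} = 0
G(18) = mex{0,0,0} = 1
G(19) = mex{1,1,1} = 0
G(20) = mex{0,0,2} = 1
G(21) = mex{1,1,3} = 0

0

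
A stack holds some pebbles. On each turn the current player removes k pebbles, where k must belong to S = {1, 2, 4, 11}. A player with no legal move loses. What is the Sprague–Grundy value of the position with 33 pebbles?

0

n :  0  1  2  3  4  5  6  7  8  9 10 11 12 13 14 15 16 17 18 19 20 21 22 23 24 25 26 27 28 29 30 31 32 33
G :  0  1  2  0  1  2  0  1  2  0  1  2  0  1  2  0  1  2  0  1  2  0  1  2  0  1  2  0  1  2  0  1  2  0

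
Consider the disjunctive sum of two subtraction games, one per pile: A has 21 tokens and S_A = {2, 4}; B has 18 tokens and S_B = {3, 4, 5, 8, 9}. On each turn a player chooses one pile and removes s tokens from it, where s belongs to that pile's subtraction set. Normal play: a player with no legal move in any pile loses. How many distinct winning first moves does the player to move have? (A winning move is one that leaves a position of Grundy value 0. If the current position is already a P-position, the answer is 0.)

Pile A, S = {2, 4}:
n :  0  1  2  3  4  5  6  7  8  9 10 11 12 13 14 15 16 17 18 19 20 21
G :  0  0  1  1  2  2  0  0  1  1  2  2  0  0  1  1  2  2  0  0  1  1
G_A(21) = 1.
Pile B, S = {3, 4, 5, 8, 9}:
G(0) = 0
G(1) = mex{} = 0
G(2) = mex{} = 0
G(3) = mex{0} = 1
G(4) = mex{0,0} = 1
G(5) = mex{0,0,0} = 1
G(6) = mex{1,0,0} = 2
G(7) = mex{1,1,0} = 2
G(8) = mex{1,1,1,0} = 2
G(9) = mex{2,1,1,0,0} = 3
G(10) = mex{2,2,1,0,0} = 3
G(11) = mex{2,2,2,1,0} = 3
G(12) = mex{3,2,2,1,1} = 0
G(13) = mex{3,3,2,1,1} = 0
G(14) = mex{3,3,3,2,1} = 0
G(15) = mex{0,3,3,2,2} = 1
G(16) = mex{0,0,3,2,2} = 1
G(17) = mex{0,0,0,3,2} = 1
G(18) = mex{1,0,0,3,3} = 2
G_B(18) = 2.
Combined Grundy value = 1 ⊕ 2 = 3.
A winning move leaves total XOR = 0, i.e. changes one component's Grundy value g to g ⊕ X where X is the current total.
Pile A: need g' = 1⊕3 = 2. Options: 21−2→G=0, 21−4→G=2. Hits: 1.
Pile B: need g' = 2⊕3 = 1. Options: 18−3→G=1, 18−4→G=0, 18−5→G=0, 18−8→G=3, 18−9→G=3. Hits: 1.

2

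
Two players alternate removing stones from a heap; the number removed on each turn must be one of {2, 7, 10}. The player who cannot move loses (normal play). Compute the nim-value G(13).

0

n :  0  1  2  3  4  5  6  7  8  9 10 11 12 13
G :  0  0  1  1  0  0  1  1  2  0  3  1  2  0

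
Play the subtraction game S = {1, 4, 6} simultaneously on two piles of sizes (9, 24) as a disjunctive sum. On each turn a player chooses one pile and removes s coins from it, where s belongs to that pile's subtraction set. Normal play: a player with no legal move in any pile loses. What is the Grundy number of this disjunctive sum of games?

All piles use S = {1, 4, 6}:
n :  0  1  2  3  4  5  6  7  8  9 10 11 12 13 14 15 16 17 18 19 20 21 22 23 24
G :  0  1  0  1  2  0  1  0  1  2  0  1  0  1  2  0  1  0  1  2  0  1  0  1  2
Pile A: G(9) = 2.
Pile B: G(24) = 2.
Combined Grundy value = 2 ⊕ 2 = 0.

0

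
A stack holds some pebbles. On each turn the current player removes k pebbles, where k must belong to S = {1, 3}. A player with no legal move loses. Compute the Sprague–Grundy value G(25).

1

G(0) = 0
G(1) = mex{0} = 1
G(2) = mex{1} = 0
G(3) = mex{0,0} = 1
G(4) = mex{1,1} = 0
G(5) = mex{0,0} = 1
G(6) = mex{1,1} = 0
G(7) = mex{0,0} = 1
G(8) = mex{1,1} = 0
G(9) = mex{0,0} = 1
G(10) = mex{1,1} = 0
G(11) = mex{0,0} = 1
G(12) = mex{1,1} = 0
G(13) = mex{0,0} = 1
G(14) = mex{1,1} = 0
G(15) = mex{0,0} = 1
G(16) = mex{1,1} = 0
G(17) = mex{0,0} = 1
G(18) = mex{1,1} = 0
G(19) = mex{0,0} = 1
G(20) = mex{1,1} = 0
G(21) = mex{0,0} = 1
G(22) = mex{1,1} = 0
G(23) = mex{0,0} = 1
G(24) = mex{1,1} = 0
G(25) = mex{0,0} = 1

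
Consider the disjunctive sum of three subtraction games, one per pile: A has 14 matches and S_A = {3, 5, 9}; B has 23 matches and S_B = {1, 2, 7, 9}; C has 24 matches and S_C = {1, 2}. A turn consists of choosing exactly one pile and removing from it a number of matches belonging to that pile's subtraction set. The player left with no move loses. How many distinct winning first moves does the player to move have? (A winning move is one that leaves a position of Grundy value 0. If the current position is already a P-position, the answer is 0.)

5

Pile A, S = {3, 5, 9}:
n :  0  1  2  3  4  5  6  7  8  9 10 11 12 13 14
G :  0  0  0  1  1  1  2  2  0  3  3  1  0  2  0
G_A(14) = 0.
Pile B, S = {1, 2, 7, 9}:
n :  0  1  2  3  4  5  6  7  8  9 10 11 12 13 14 15 16 17 18 19 20 21 22 23
G :  0  1  2  0  1  2  0  1  2  3  4  0  1  2  0  1  2  0  1  2  3  4  0  1
G_B(23) = 1.
Pile C, S = {1, 2}:
n :  0  1  2  3  4  5  6  7  8  9 10 11 12 13 14 15 16 17 18 19 20 21 22 23 24
G :  0  1  2  0  1  2  0  1  2  0  1  2  0  1  2  0  1  2  0  1  2  0  1  2  0
G_C(24) = 0.
Combined Grundy value = 0 ⊕ 1 ⊕ 0 = 1.
A winning move leaves total XOR = 0, i.e. changes one component's Grundy value g to g ⊕ X where X is the current total.
Pile A: need g' = 0⊕1 = 1. Options: 14−3→G=1, 14−5→G=3, 14−9→G=1. Hits: 2.
Pile B: need g' = 1⊕1 = 0. Options: 23−1→G=0, 23−2→G=4, 23−7→G=2, 23−9→G=0. Hits: 2.
Pile C: need g' = 0⊕1 = 1. Options: 24−1→G=2, 24−2→G=1. Hits: 1.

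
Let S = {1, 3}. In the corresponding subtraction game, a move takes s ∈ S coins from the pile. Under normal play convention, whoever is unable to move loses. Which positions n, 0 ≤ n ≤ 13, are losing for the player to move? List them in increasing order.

G(0) = 0
G(1) = mex{0} = 1
G(2) = mex{1} = 0
G(3) = mex{0,0} = 1
G(4) = mex{1,1} = 0
G(5) = mex{0,0} = 1
G(6) = mex{1,1} = 0
G(7) = mex{0,0} = 1
G(8) = mex{1,1} = 0
G(9) = mex{0,0} = 1
G(10) = mex{1,1} = 0
G(11) = mex{0,0} = 1
G(12) = mex{1,1} = 0
G(13) = mex{0,0} = 1
P-positions are exactly the n with G(n) = 0.

0, 2, 4, 6, 8, 10, 12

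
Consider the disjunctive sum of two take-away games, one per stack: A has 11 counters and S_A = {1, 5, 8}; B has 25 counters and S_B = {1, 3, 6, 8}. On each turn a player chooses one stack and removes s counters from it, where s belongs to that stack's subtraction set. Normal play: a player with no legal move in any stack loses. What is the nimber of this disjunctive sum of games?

0

Stack A, S = {1, 5, 8}:
G(0) = 0
G(1) = mex{0} = 1
G(2) = mex{1} = 0
G(3) = mex{0} = 1
G(4) = mex{1} = 0
G(5) = mex{0,0} = 1
G(6) = mex{1,1} = 0
G(7) = mex{0,0} = 1
G(8) = mex{1,1,0} = 2
G(9) = mex{2,0,1} = 3
G(10) = mex{3,1,0} = 2
G(11) = mex{2,0,1} = 3
G_A(11) = 3.
Stack B, S = {1, 3, 6, 8}:
n :  0  1  2  3  4  5  6  7  8  9 10 11 12 13 14 15 16 17 18 19 20 21 22 23 24 25
G :  0  1  0  1  0  1  2  3  2  0  1  0  1  0  1  2  3  2  0  1  0  1  0  1  2  3
G_B(25) = 3.
Combined Grundy value = 3 ⊕ 3 = 0.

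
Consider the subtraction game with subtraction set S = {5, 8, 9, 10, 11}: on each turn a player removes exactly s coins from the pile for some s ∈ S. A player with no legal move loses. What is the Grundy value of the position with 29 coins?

G(0) = 0
G(1) = mex{} = 0
G(2) = mex{} = 0
G(3) = mex{} = 0
G(4) = mex{} = 0
G(5) = mex{0} = 1
G(6) = mex{0} = 1
G(7) = mex{0} = 1
G(8) = mex{0,0} = 1
G(9) = mex{0,0,0} = 1
G(10) = mex{1,0,0,0} = 2
G(11) = mex{1,0,0,0,0} = 2
G(12) = mex{1,0,0,0,0} = 2
G(13) = mex{1,1,0,0,0} = 2
G(14) = mex{1,1,1,0,0} = 2
G(15) = mex{2,1,1,1,0} = 3
G(16) = mex{2,1,1,1,1} = 0
G(17) = mex{2,1,1,1,1} = 0
G(18) = mex{2,2,1,1,1} = 0
G(19) = mex{2,2,2,1,1} = 0
G(20) = mex{3,2,2,2,1} = 0
G(21) = mex{0,2,2,2,2} = 1
G(22) = mex{0,2,2,2,2} = 1
G(23) = mex{0,3,2,2,2} = 1
G(24) = mex{0,0,3,2,2} = 1
G(25) = mex{0,0,0,3,2} = 1
G(26) = mex{1,0,0,0,3} = 2
G(27) = mex{1,0,0,0,0} = 2
G(28) = mex{1,0,0,0,0} = 2
G(29) = mex{1,1,0,0,0} = 2

2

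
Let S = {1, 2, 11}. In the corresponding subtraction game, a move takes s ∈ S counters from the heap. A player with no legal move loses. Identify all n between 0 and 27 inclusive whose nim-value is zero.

0, 3, 6, 9, 12, 15, 18, 21, 24, 27

n :  0  1  2  3  4  5  6  7  8  9 10 11 12 13 14 15 16 17 18 19 20 21 22 23 24 25 26 27
G :  0  1  2  0  1  2  0  1  2  0  1  2  0  1  2  0  1  2  0  1  2  0  1  2  0  1  2  0
P-positions are exactly the n with G(n) = 0.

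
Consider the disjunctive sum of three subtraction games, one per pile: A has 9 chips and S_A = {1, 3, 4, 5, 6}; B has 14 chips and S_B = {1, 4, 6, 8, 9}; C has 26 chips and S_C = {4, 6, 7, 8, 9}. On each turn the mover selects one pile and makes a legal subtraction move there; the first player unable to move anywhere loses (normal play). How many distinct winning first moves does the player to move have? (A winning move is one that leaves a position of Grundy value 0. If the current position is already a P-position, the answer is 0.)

4

Pile A, S = {1, 3, 4, 5, 6}:
n : 0 1 2 3 4 5 6 7 8 9
G : 0 1 0 1 2 3 2 3 4 0
G_A(9) = 0.
Pile B, S = {1, 4, 6, 8, 9}:
n :  0  1  2  3  4  5  6  7  8  9 10 11 12 13 14
G :  0  1  0  1  2  0  1  0  1  2  3  2  0  1  2
G_B(14) = 2.
Pile C, S = {4, 6, 7, 8, 9}:
n :  0  1  2  3  4  5  6  7  8  9 10 11 12 13 14 15 16 17 18 19 20 21 22 23 24 25 26
G :  0  0  0  0  1  1  1  1  2  2  2  2  3  0  0  0  0  1  1  1  1  2  2  2  2  3  0
G_C(26) = 0.
Combined Grundy value = 0 ⊕ 2 ⊕ 0 = 2.
A winning move leaves total XOR = 0, i.e. changes one component's Grundy value g to g ⊕ X where X is the current total.
Pile A: need g' = 0⊕2 = 2. Options: 9−1→G=4, 9−3→G=2, 9−4→G=3, 9−5→G=2, 9−6→G=1. Hits: 2.
Pile B: need g' = 2⊕2 = 0. Options: 14−1→G=1, 14−4→G=3, 14−6→G=1, 14−8→G=1, 14−9→G=0. Hits: 1.
Pile C: need g' = 0⊕2 = 2. Options: 26−4→G=2, 26−6→G=1, 26−7→G=1, 26−8→G=1, 26−9→G=1. Hits: 1.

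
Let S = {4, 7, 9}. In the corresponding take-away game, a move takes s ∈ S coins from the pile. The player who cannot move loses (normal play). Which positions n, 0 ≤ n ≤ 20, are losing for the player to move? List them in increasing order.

G(0) = 0
G(1) = mex{} = 0
G(2) = mex{} = 0
G(3) = mex{} = 0
G(4) = mex{0} = 1
G(5) = mex{0} = 1
G(6) = mex{0} = 1
G(7) = mex{0,0} = 1
G(8) = mex{1,0} = 2
G(9) = mex{1,0,0} = 2
G(10) = mex{1,0,0} = 2
G(11) = mex{1,1,0} = 2
G(12) = mex{2,1,0} = 3
G(13) = mex{2,1,1} = 0
G(14) = mex{2,1,1} = 0
G(15) = mex{2,2,1} = 0
G(16) = mex{3,2,1} = 0
G(17) = mex{0,2,2} = 1
G(18) = mex{0,2,2} = 1
G(19) = mex{0,3,2} = 1
G(20) = mex{0,0,2} = 1
P-positions are exactly the n with G(n) = 0.

0, 1, 2, 3, 13, 14, 15, 16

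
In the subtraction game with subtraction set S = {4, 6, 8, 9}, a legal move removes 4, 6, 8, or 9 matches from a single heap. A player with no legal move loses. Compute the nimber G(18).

n :  0  1  2  3  4  5  6  7  8  9 10 11 12 13 14 15 16 17 18
G :  0  0  0  0  1  1  1  1  2  2  2  2  3  0  0  0  0  1  1

1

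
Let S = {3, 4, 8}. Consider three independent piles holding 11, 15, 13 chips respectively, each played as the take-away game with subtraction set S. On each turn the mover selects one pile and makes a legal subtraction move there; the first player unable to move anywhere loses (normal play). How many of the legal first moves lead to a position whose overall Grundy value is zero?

2

All piles use S = {3, 4, 8}:
n :  0  1  2  3  4  5  6  7  8  9 10 11 12 13 14 15
G :  0  0  0  1  1  1  2  0  2  3  1  3  0  0  0  1
Pile A: G(11) = 3.
Pile B: G(15) = 1.
Pile C: G(13) = 0.
Combined Grundy value = 3 ⊕ 1 ⊕ 0 = 2.
A winning move leaves total XOR = 0, i.e. changes one component's Grundy value g to g ⊕ X where X is the current total.
Pile A: need g' = 3⊕2 = 1. Options: 11−3→G=2, 11−4→G=0, 11−8→G=1. Hits: 1.
Pile B: need g' = 1⊕2 = 3. Options: 15−3→G=0, 15−4→G=3, 15−8→G=0. Hits: 1.
Pile C: need g' = 0⊕2 = 2. Options: 13−3→G=1, 13−4→G=3, 13−8→G=1. Hits: 0.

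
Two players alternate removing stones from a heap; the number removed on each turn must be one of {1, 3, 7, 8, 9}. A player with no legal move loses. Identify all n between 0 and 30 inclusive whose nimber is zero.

G(0) = 0
G(1) = mex{0} = 1
G(2) = mex{1} = 0
G(3) = mex{0,0} = 1
G(4) = mex{1,1} = 0
G(5) = mex{0,0} = 1
G(6) = mex{1,1} = 0
G(7) = mex{0,0,0} = 1
G(8) = mex{1,1,1,0} = 2
G(9) = mex{2,0,0,1,0} = 3
G(10) = mex{3,1,1,0,1} = 2
G(11) = mex{2,2,0,1,0} = 3
G(12) = mex{3,3,1,0,1} = 2
G(13) = mex{2,2,0,1,0} = 3
G(14) = mex{3,3,1,0,1} = 2
G(15) = mex{2,2,2,1,0} = 3
G(16) = mex{3,3,3,2,1} = 0
G(17) = mex{0,2,2,3,2} = 1
G(18) = mex{1,3,3,2,3} = 0
G(19) = mex{0,0,2,3,2} = 1
G(20) = mex{1,1,3,2,3} = 0
G(21) = mex{0,0,2,3,2} = 1
G(22) = mex{1,1,3,2,3} = 0
G(23) = mex{0,0,0,3,2} = 1
G(24) = mex{1,1,1,0,3} = 2
G(25) = mex{2,0,0,1,0} = 3
G(26) = mex{3,1,1,0,1} = 2
G(27) = mex{2,2,0,1,0} = 3
G(28) = mex{3,3,1,0,1} = 2
G(29) = mex{2,2,0,1,0} = 3
G(30) = mex{3,3,1,0,1} = 2
P-positions are exactly the n with G(n) = 0.

0, 2, 4, 6, 16, 18, 20, 22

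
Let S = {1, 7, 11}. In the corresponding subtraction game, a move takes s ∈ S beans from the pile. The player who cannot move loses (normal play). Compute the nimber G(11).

1

G(0) = 0
G(1) = mex{0} = 1
G(2) = mex{1} = 0
G(3) = mex{0} = 1
G(4) = mex{1} = 0
G(5) = mex{0} = 1
G(6) = mex{1} = 0
G(7) = mex{0,0} = 1
G(8) = mex{1,1} = 0
G(9) = mex{0,0} = 1
G(10) = mex{1,1} = 0
G(11) = mex{0,0,0} = 1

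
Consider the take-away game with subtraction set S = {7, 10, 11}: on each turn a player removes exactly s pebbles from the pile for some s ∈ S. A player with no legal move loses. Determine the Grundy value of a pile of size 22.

G(0) = 0
G(1) = mex{} = 0
G(2) = mex{} = 0
G(3) = mex{} = 0
G(4) = mex{} = 0
G(5) = mex{} = 0
G(6) = mex{} = 0
G(7) = mex{0} = 1
G(8) = mex{0} = 1
G(9) = mex{0} = 1
G(10) = mex{0,0} = 1
G(11) = mex{0,0,0} = 1
G(12) = mex{0,0,0} = 1
G(13) = mex{0,0,0} = 1
G(14) = mex{1,0,0} = 2
G(15) = mex{1,0,0} = 2
G(16) = mex{1,0,0} = 2
G(17) = mex{1,1,0} = 2
G(18) = mex{1,1,1} = 0
G(19) = mex{1,1,1} = 0
G(20) = mex{1,1,1} = 0
G(21) = mex{2,1,1} = 0
G(22) = mex{2,1,1} = 0

0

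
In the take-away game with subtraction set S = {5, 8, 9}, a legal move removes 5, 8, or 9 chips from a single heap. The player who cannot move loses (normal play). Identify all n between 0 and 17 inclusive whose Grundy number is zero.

n :  0  1  2  3  4  5  6  7  8  9 10 11 12 13 14 15 16 17
G :  0  0  0  0  0  1  1  1  1  1  2  2  2  2  0  0  0  0
P-positions are exactly the n with G(n) = 0.

0, 1, 2, 3, 4, 14, 15, 16, 17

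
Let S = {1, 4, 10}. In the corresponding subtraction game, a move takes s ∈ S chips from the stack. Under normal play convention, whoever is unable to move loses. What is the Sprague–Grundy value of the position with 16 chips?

G(0) = 0
G(1) = mex{0} = 1
G(2) = mex{1} = 0
G(3) = mex{0} = 1
G(4) = mex{1,0} = 2
G(5) = mex{2,1} = 0
G(6) = mex{0,0} = 1
G(7) = mex{1,1} = 0
G(8) = mex{0,2} = 1
G(9) = mex{1,0} = 2
G(10) = mex{2,1,0} = 3
G(11) = mex{3,0,1} = 2
G(12) = mex{2,1,0} = 3
G(13) = mex{3,2,1} = 0
G(14) = mex{0,3,2} = 1
G(15) = mex{1,2,0} = 3
G(16) = mex{3,3,1} = 0

0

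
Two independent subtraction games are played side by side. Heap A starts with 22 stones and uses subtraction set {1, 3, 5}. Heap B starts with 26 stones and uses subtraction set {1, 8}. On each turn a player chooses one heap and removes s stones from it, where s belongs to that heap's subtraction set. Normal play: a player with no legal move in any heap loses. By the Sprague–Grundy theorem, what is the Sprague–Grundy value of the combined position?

Heap A, S = {1, 3, 5}:
G(0) = 0
G(1) = mex{0} = 1
G(2) = mex{1} = 0
G(3) = mex{0,0} = 1
G(4) = mex{1,1} = 0
G(5) = mex{0,0,0} = 1
G(6) = mex{1,1,1} = 0
G(7) = mex{0,0,0} = 1
G(8) = mex{1,1,1} = 0
G(9) = mex{0,0,0} = 1
G(10) = mex{1,1,1} = 0
G(11) = mex{0,0,0} = 1
G(12) = mex{1,1,1} = 0
G(13) = mex{0,0,0} = 1
G(14) = mex{1,1,1} = 0
G(15) = mex{0,0,0} = 1
G(16) = mex{1,1,1} = 0
G(17) = mex{0,0,0} = 1
G(18) = mex{1,1,1} = 0
G(19) = mex{0,0,0} = 1
G(20) = mex{1,1,1} = 0
G(21) = mex{0,0,0} = 1
G(22) = mex{1,1,1} = 0
G_A(22) = 0.
Heap B, S = {1, 8}:
G(0) = 0
G(1) = mex{0} = 1
G(2) = mex{1} = 0
G(3) = mex{0} = 1
G(4) = mex{1} = 0
G(5) = mex{0} = 1
G(6) = mex{1} = 0
G(7) = mex{0} = 1
G(8) = mex{1,0} = 2
G(9) = mex{2,1} = 0
G(10) = mex{0,0} = 1
G(11) = mex{1,1} = 0
G(12) = mex{0,0} = 1
G(13) = mex{1,1} = 0
G(14) = mex{0,0} = 1
G(15) = mex{1,1} = 0
G(16) = mex{0,2} = 1
G(17) = mex{1,0} = 2
G(18) = mex{2,1} = 0
G(19) = mex{0,0} = 1
G(20) = mex{1,1} = 0
G(21) = mex{0,0} = 1
G(22) = mex{1,1} = 0
G(23) = mex{0,0} = 1
G(24) = mex{1,1} = 0
G(25) = mex{0,2} = 1
G(26) = mex{1,0} = 2
G_B(26) = 2.
Combined Grundy value = 0 ⊕ 2 = 2.

2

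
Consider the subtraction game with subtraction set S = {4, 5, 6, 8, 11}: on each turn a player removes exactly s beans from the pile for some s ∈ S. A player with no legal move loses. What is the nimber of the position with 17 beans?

n :  0  1  2  3  4  5  6  7  8  9 10 11 12 13 14 15 16 17
G :  0  0  0  0  1  1  1  1  2  2  2  2  3  3  3  0  0  0

0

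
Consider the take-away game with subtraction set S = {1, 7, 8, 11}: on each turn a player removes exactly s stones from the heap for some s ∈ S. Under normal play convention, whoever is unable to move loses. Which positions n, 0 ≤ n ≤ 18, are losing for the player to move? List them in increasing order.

0, 2, 4, 6, 16, 18

G(0) = 0
G(1) = mex{0} = 1
G(2) = mex{1} = 0
G(3) = mex{0} = 1
G(4) = mex{1} = 0
G(5) = mex{0} = 1
G(6) = mex{1} = 0
G(7) = mex{0,0} = 1
G(8) = mex{1,1,0} = 2
G(9) = mex{2,0,1} = 3
G(10) = mex{3,1,0} = 2
G(11) = mex{2,0,1,0} = 3
G(12) = mex{3,1,0,1} = 2
G(13) = mex{2,0,1,0} = 3
G(14) = mex{3,1,0,1} = 2
G(15) = mex{2,2,1,0} = 3
G(16) = mex{3,3,2,1} = 0
G(17) = mex{0,2,3,0} = 1
G(18) = mex{1,3,2,1} = 0
P-positions are exactly the n with G(n) = 0.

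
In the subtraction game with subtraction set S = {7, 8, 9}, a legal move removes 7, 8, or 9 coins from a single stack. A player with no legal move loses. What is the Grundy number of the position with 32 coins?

G(0) = 0
G(1) = mex{} = 0
G(2) = mex{} = 0
G(3) = mex{} = 0
G(4) = mex{} = 0
G(5) = mex{} = 0
G(6) = mex{} = 0
G(7) = mex{0} = 1
G(8) = mex{0,0} = 1
G(9) = mex{0,0,0} = 1
G(10) = mex{0,0,0} = 1
G(11) = mex{0,0,0} = 1
G(12) = mex{0,0,0} = 1
G(13) = mex{0,0,0} = 1
G(14) = mex{1,0,0} = 2
G(15) = mex{1,1,0} = 2
G(16) = mex{1,1,1} = 0
G(17) = mex{1,1,1} = 0
G(18) = mex{1,1,1} = 0
G(19) = mex{1,1,1} = 0
G(20) = mex{1,1,1} = 0
G(21) = mex{2,1,1} = 0
G(22) = mex{2,2,1} = 0
G(23) = mex{0,2,2} = 1
G(24) = mex{0,0,2} = 1
G(25) = mex{0,0,0} = 1
G(26) = mex{0,0,0} = 1
G(27) = mex{0,0,0} = 1
G(28) = mex{0,0,0} = 1
G(29) = mex{0,0,0} = 1
G(30) = mex{1,0,0} = 2
G(31) = mex{1,1,0} = 2
G(32) = mex{1,1,1} = 0

0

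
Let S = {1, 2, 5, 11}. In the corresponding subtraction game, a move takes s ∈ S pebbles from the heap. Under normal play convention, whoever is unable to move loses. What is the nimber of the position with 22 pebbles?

1

n :  0  1  2  3  4  5  6  7  8  9 10 11 12 13 14 15 16 17 18 19 20 21 22
G :  0  1  2  0  1  2  0  1  2  0  1  2  0  1  2  0  1  2  0  1  2  0  1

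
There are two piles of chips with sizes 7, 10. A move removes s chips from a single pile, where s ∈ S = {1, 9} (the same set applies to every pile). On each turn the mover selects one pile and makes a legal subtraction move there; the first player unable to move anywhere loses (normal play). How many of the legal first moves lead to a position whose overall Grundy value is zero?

3

All piles use S = {1, 9}:
n :  0  1  2  3  4  5  6  7  8  9 10
G :  0  1  0  1  0  1  0  1  0  1  0
Pile A: G(7) = 1.
Pile B: G(10) = 0.
Combined Grundy value = 1 ⊕ 0 = 1.
A winning move leaves total XOR = 0, i.e. changes one component's Grundy value g to g ⊕ X where X is the current total.
Pile A: need g' = 1⊕1 = 0. Options: 7−1→G=0. Hits: 1.
Pile B: need g' = 0⊕1 = 1. Options: 10−1→G=1, 10−9→G=1. Hits: 2.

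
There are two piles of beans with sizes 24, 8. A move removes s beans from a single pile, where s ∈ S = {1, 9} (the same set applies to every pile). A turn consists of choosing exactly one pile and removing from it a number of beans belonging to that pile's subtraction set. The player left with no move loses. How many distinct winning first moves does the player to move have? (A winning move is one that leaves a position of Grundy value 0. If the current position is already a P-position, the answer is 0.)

0

All piles use S = {1, 9}:
n :  0  1  2  3  4  5  6  7  8  9 10 11 12 13 14 15 16 17 18 19 20 21 22 23 24
G :  0  1  0  1  0  1  0  1  0  1  0  1  0  1  0  1  0  1  0  1  0  1  0  1  0
Pile A: G(24) = 0.
Pile B: G(8) = 0.
Combined Grundy value = 0 ⊕ 0 = 0.
A winning move leaves total XOR = 0, i.e. changes one component's Grundy value g to g ⊕ X where X is the current total.
Pile A: target g' = 0⊕0 = 0, but every legal move changes the Grundy value (mex property), so 0 moves.
Pile B: target g' = 0⊕0 = 0, but every legal move changes the Grundy value (mex property), so 0 moves.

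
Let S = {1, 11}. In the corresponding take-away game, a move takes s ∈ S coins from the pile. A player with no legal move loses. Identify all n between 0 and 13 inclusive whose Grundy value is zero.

0, 2, 4, 6, 8, 10, 12

n :  0  1  2  3  4  5  6  7  8  9 10 11 12 13
G :  0  1  0  1  0  1  0  1  0  1  0  1  0  1
P-positions are exactly the n with G(n) = 0.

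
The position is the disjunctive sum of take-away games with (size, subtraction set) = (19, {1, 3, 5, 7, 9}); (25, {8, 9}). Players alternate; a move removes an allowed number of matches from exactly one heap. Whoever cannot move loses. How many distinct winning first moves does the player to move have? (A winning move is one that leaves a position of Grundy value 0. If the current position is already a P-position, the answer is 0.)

Heap A, S = {1, 3, 5, 7, 9}:
n :  0  1  2  3  4  5  6  7  8  9 10 11 12 13 14 15 16 17 18 19
G :  0  1  0  1  0  1  0  1  0  1  0  1  0  1  0  1  0  1  0  1
G_A(19) = 1.
Heap B, S = {8, 9}:
G(0) = 0
G(1) = mex{} = 0
G(2) = mex{} = 0
G(3) = mex{} = 0
G(4) = mex{} = 0
G(5) = mex{} = 0
G(6) = mex{} = 0
G(7) = mex{} = 0
G(8) = mex{0} = 1
G(9) = mex{0,0} = 1
G(10) = mex{0,0} = 1
G(11) = mex{0,0} = 1
G(12) = mex{0,0} = 1
G(13) = mex{0,0} = 1
G(14) = mex{0,0} = 1
G(15) = mex{0,0} = 1
G(16) = mex{1,0} = 2
G(17) = mex{1,1} = 0
G(18) = mex{1,1} = 0
G(19) = mex{1,1} = 0
G(20) = mex{1,1} = 0
G(21) = mex{1,1} = 0
G(22) = mex{1,1} = 0
G(23) = mex{1,1} = 0
G(24) = mex{2,1} = 0
G(25) = mex{0,2} = 1
G_B(25) = 1.
Combined Grundy value = 1 ⊕ 1 = 0.
A winning move leaves total XOR = 0, i.e. changes one component's Grundy value g to g ⊕ X where X is the current total.
Heap A: target g' = 1⊕0 = 1, but every legal move changes the Grundy value (mex property), so 0 moves.
Heap B: target g' = 1⊕0 = 1, but every legal move changes the Grundy value (mex property), so 0 moves.

0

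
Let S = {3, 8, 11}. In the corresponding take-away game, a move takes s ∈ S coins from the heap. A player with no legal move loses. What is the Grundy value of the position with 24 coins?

1

G(0) = 0
G(1) = mex{} = 0
G(2) = mex{} = 0
G(3) = mex{0} = 1
G(4) = mex{0} = 1
G(5) = mex{0} = 1
G(6) = mex{1} = 0
G(7) = mex{1} = 0
G(8) = mex{1,0} = 2
G(9) = mex{0,0} = 1
G(10) = mex{0,0} = 1
G(11) = mex{2,1,0} = 3
G(12) = mex{1,1,0} = 2
G(13) = mex{1,1,0} = 2
G(14) = mex{3,0,1} = 2
G(15) = mex{2,0,1} = 3
G(16) = mex{2,2,1} = 0
G(17) = mex{2,1,0} = 3
G(18) = mex{3,1,0} = 2
G(19) = mex{0,3,2} = 1
G(20) = mex{3,2,1} = 0
G(21) = mex{2,2,1} = 0
G(22) = mex{1,2,3} = 0
G(23) = mex{0,3,2} = 1
G(24) = mex{0,0,2} = 1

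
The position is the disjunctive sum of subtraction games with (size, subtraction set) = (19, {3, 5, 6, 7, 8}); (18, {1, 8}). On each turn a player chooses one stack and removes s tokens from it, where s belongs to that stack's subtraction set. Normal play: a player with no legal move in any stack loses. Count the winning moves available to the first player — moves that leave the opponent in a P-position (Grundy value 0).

4

Stack A, S = {3, 5, 6, 7, 8}:
n :  0  1  2  3  4  5  6  7  8  9 10 11 12 13 14 15 16 17 18 19
G :  0  0  0  1  1  1  2  2  2  3  3  0  0  0  1  1  1  2  2  2
G_A(19) = 2.
Stack B, S = {1, 8}:
G(0) = 0
G(1) = mex{0} = 1
G(2) = mex{1} = 0
G(3) = mex{0} = 1
G(4) = mex{1} = 0
G(5) = mex{0} = 1
G(6) = mex{1} = 0
G(7) = mex{0} = 1
G(8) = mex{1,0} = 2
G(9) = mex{2,1} = 0
G(10) = mex{0,0} = 1
G(11) = mex{1,1} = 0
G(12) = mex{0,0} = 1
G(13) = mex{1,1} = 0
G(14) = mex{0,0} = 1
G(15) = mex{1,1} = 0
G(16) = mex{0,2} = 1
G(17) = mex{1,0} = 2
G(18) = mex{2,1} = 0
G_B(18) = 0.
Combined Grundy value = 2 ⊕ 0 = 2.
A winning move leaves total XOR = 0, i.e. changes one component's Grundy value g to g ⊕ X where X is the current total.
Stack A: need g' = 2⊕2 = 0. Options: 19−3→G=1, 19−5→G=1, 19−6→G=0, 19−7→G=0, 19−8→G=0. Hits: 3.
Stack B: need g' = 0⊕2 = 2. Options: 18−1→G=2, 18−8→G=1. Hits: 1.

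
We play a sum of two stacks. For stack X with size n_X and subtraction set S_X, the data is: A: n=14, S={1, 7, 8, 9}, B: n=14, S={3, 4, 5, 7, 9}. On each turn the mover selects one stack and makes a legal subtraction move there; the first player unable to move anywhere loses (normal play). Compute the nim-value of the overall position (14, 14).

2

Stack A, S = {1, 7, 8, 9}:
n :  0  1  2  3  4  5  6  7  8  9 10 11 12 13 14
G :  0  1  0  1  0  1  0  1  2  3  2  3  2  3  2
G_A(14) = 2.
Stack B, S = {3, 4, 5, 7, 9}:
n :  0  1  2  3  4  5  6  7  8  9 10 11 12 13 14
G :  0  0  0  1  1  1  2  2  2  3  3  3  0  0  0
G_B(14) = 0.
Combined Grundy value = 2 ⊕ 0 = 2.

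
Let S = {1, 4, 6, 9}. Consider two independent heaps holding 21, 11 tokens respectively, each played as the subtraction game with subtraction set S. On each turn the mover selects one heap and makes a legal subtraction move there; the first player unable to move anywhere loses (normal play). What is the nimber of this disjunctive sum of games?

0

All heaps use S = {1, 4, 6, 9}:
n :  0  1  2  3  4  5  6  7  8  9 10 11 12 13 14 15 16 17 18 19 20 21
G :  0  1  0  1  2  0  1  0  1  2  0  1  0  1  2  0  1  0  1  2  0  1
Heap A: G(21) = 1.
Heap B: G(11) = 1.
Combined Grundy value = 1 ⊕ 1 = 0.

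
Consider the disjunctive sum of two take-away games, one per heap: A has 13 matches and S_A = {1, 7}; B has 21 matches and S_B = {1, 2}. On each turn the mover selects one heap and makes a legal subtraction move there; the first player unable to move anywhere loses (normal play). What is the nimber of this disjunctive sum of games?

Heap A, S = {1, 7}:
n :  0  1  2  3  4  5  6  7  8  9 10 11 12 13
G :  0  1  0  1  0  1  0  1  0  1  0  1  0  1
G_A(13) = 1.
Heap B, S = {1, 2}:
G(0) = 0
G(1) = mex{0} = 1
G(2) = mex{1,0} = 2
G(3) = mex{2,1} = 0
G(4) = mex{0,2} = 1
G(5) = mex{1,0} = 2
G(6) = mex{2,1} = 0
G(7) = mex{0,2} = 1
G(8) = mex{1,0} = 2
G(9) = mex{2,1} = 0
G(10) = mex{0,2} = 1
G(11) = mex{1,0} = 2
G(12) = mex{2,1} = 0
G(13) = mex{0,2} = 1
G(14) = mex{1,0} = 2
G(15) = mex{2,1} = 0
G(16) = mex{0,2} = 1
G(17) = mex{1,0} = 2
G(18) = mex{2,1} = 0
G(19) = mex{0,2} = 1
G(20) = mex{1,0} = 2
G(21) = mex{2,1} = 0
G_B(21) = 0.
Combined Grundy value = 1 ⊕ 0 = 1.

1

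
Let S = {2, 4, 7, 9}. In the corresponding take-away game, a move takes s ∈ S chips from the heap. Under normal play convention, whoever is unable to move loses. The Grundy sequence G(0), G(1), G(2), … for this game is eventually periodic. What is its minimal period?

n :  0  1  2  3  4  5  6  7  8  9 10 11 12 13 14 15 16 17 18 19 20 21 22 23
G :  0  0  1  1  2  2  0  3  1  4  2  0  0  1  1  2  2  0  3  1  4  2  0  0
G(n+11) = G(n) holds for n = 0,…,8 (a full window of length max(S) = 9), so the sequence is purely periodic with period 11.

11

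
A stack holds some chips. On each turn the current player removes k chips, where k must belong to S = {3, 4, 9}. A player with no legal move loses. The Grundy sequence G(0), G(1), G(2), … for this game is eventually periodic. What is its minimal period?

13

G(0) = 0
G(1) = mex{} = 0
G(2) = mex{} = 0
G(3) = mex{0} = 1
G(4) = mex{0,0} = 1
G(5) = mex{0,0} = 1
G(6) = mex{1,0} = 2
G(7) = mex{1,1} = 0
G(8) = mex{1,1} = 0
G(9) = mex{2,1,0} = 3
G(10) = mex{0,2,0} = 1
G(11) = mex{0,0,0} = 1
G(12) = mex{3,0,1} = 2
G(13) = mex{1,3,1} = 0
G(14) = mex{1,1,1} = 0
G(15) = mex{2,1,2} = 0
G(16) = mex{0,2,0} = 1
G(17) = mex{0,0,0} = 1
G(18) = mex{0,0,3} = 1
G(19) = mex{1,0,1} = 2
G(20) = mex{1,1,1} = 0
G(21) = mex{1,1,2} = 0
G(22) = mex{2,1,0} = 3
G(23) = mex{0,2,0} = 1
G(24) = mex{0,0,0} = 1
G(25) = mex{3,0,1} = 2
G(26) = mex{1,3,1} = 0
G(27) = mex{1,1,1} = 0
G(n+13) = G(n) holds for n = 0,…,8 (a full window of length max(S) = 9), so the sequence is purely periodic with period 13.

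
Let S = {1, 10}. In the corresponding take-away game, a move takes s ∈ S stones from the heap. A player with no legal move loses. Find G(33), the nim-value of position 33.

0

G(0) = 0
G(1) = mex{0} = 1
G(2) = mex{1} = 0
G(3) = mex{0} = 1
G(4) = mex{1} = 0
G(5) = mex{0} = 1
G(6) = mex{1} = 0
G(7) = mex{0} = 1
G(8) = mex{1} = 0
G(9) = mex{0} = 1
G(10) = mex{1,0} = 2
G(11) = mex{2,1} = 0
G(12) = mex{0,0} = 1
G(13) = mex{1,1} = 0
G(14) = mex{0,0} = 1
G(15) = mex{1,1} = 0
G(16) = mex{0,0} = 1
G(17) = mex{1,1} = 0
G(18) = mex{0,0} = 1
G(19) = mex{1,1} = 0
G(20) = mex{0,2} = 1
G(21) = mex{1,0} = 2
G(22) = mex{2,1} = 0
G(23) = mex{0,0} = 1
G(24) = mex{1,1} = 0
G(25) = mex{0,0} = 1
G(26) = mex{1,1} = 0
G(27) = mex{0,0} = 1
G(28) = mex{1,1} = 0
G(29) = mex{0,0} = 1
G(30) = mex{1,1} = 0
G(31) = mex{0,2} = 1
G(32) = mex{1,0} = 2
G(33) = mex{2,1} = 0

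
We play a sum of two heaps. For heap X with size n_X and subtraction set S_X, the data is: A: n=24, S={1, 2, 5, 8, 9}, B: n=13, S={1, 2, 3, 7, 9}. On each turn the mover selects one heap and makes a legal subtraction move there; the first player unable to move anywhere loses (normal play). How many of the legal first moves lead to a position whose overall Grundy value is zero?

Heap A, S = {1, 2, 5, 8, 9}:
G(0) = 0
G(1) = mex{0} = 1
G(2) = mex{1,0} = 2
G(3) = mex{2,1} = 0
G(4) = mex{0,2} = 1
G(5) = mex{1,0,0} = 2
G(6) = mex{2,1,1} = 0
G(7) = mex{0,2,2} = 1
G(8) = mex{1,0,0,0} = 2
G(9) = mex{2,1,1,1,0} = 3
G(10) = mex{3,2,2,2,1} = 0
G(11) = mex{0,3,0,0,2} = 1
G(12) = mex{1,0,1,1,0} = 2
G(13) = mex{2,1,2,2,1} = 0
G(14) = mex{0,2,3,0,2} = 1
G(15) = mex{1,0,0,1,0} = 2
G(16) = mex{2,1,1,2,1} = 0
G(17) = mex{0,2,2,3,2} = 1
G(18) = mex{1,0,0,0,3} = 2
G(19) = mex{2,1,1,1,0} = 3
G(20) = mex{3,2,2,2,1} = 0
G(21) = mex{0,3,0,0,2} = 1
G(22) = mex{1,0,1,1,0} = 2
G(23) = mex{2,1,2,2,1} = 0
G(24) = mex{0,2,3,0,2} = 1
G_A(24) = 1.
Heap B, S = {1, 2, 3, 7, 9}:
G(0) = 0
G(1) = mex{0} = 1
G(2) = mex{1,0} = 2
G(3) = mex{2,1,0} = 3
G(4) = mex{3,2,1} = 0
G(5) = mex{0,3,2} = 1
G(6) = mex{1,0,3} = 2
G(7) = mex{2,1,0,0} = 3
G(8) = mex{3,2,1,1} = 0
G(9) = mex{0,3,2,2,0} = 1
G(10) = mex{1,0,3,3,1} = 2
G(11) = mex{2,1,0,0,2} = 3
G(12) = mex{3,2,1,1,3} = 0
G(13) = mex{0,3,2,2,0} = 1
G_B(13) = 1.
Combined Grundy value = 1 ⊕ 1 = 0.
A winning move leaves total XOR = 0, i.e. changes one component's Grundy value g to g ⊕ X where X is the current total.
Heap A: target g' = 1⊕0 = 1, but every legal move changes the Grundy value (mex property), so 0 moves.
Heap B: target g' = 1⊕0 = 1, but every legal move changes the Grundy value (mex property), so 0 moves.

0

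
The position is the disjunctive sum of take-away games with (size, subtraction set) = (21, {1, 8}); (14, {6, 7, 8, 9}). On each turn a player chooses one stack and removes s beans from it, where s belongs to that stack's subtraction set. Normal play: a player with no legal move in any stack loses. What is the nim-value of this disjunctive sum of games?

3

Stack A, S = {1, 8}:
n :  0  1  2  3  4  5  6  7  8  9 10 11 12 13 14 15 16 17 18 19 20 21
G :  0  1  0  1  0  1  0  1  2  0  1  0  1  0  1  0  1  2  0  1  0  1
G_A(21) = 1.
Stack B, S = {6, 7, 8, 9}:
G(0) = 0
G(1) = mex{} = 0
G(2) = mex{} = 0
G(3) = mex{} = 0
G(4) = mex{} = 0
G(5) = mex{} = 0
G(6) = mex{0} = 1
G(7) = mex{0,0} = 1
G(8) = mex{0,0,0} = 1
G(9) = mex{0,0,0,0} = 1
G(10) = mex{0,0,0,0} = 1
G(11) = mex{0,0,0,0} = 1
G(12) = mex{1,0,0,0} = 2
G(13) = mex{1,1,0,0} = 2
G(14) = mex{1,1,1,0} = 2
G_B(14) = 2.
Combined Grundy value = 1 ⊕ 2 = 3.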